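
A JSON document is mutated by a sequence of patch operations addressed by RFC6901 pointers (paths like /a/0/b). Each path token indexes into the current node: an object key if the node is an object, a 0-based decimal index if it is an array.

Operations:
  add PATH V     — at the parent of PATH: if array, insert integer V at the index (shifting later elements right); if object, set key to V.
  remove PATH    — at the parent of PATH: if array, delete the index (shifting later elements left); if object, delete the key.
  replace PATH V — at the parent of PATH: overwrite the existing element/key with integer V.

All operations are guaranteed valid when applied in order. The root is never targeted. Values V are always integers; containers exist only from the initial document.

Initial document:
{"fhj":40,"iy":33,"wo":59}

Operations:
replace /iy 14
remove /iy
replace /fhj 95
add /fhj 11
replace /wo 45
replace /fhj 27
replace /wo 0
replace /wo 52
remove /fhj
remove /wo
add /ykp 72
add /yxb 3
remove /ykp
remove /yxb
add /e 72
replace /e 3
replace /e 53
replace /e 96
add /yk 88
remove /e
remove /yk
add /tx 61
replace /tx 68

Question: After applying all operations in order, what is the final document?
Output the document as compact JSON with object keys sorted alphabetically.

Answer: {"tx":68}

Derivation:
After op 1 (replace /iy 14): {"fhj":40,"iy":14,"wo":59}
After op 2 (remove /iy): {"fhj":40,"wo":59}
After op 3 (replace /fhj 95): {"fhj":95,"wo":59}
After op 4 (add /fhj 11): {"fhj":11,"wo":59}
After op 5 (replace /wo 45): {"fhj":11,"wo":45}
After op 6 (replace /fhj 27): {"fhj":27,"wo":45}
After op 7 (replace /wo 0): {"fhj":27,"wo":0}
After op 8 (replace /wo 52): {"fhj":27,"wo":52}
After op 9 (remove /fhj): {"wo":52}
After op 10 (remove /wo): {}
After op 11 (add /ykp 72): {"ykp":72}
After op 12 (add /yxb 3): {"ykp":72,"yxb":3}
After op 13 (remove /ykp): {"yxb":3}
After op 14 (remove /yxb): {}
After op 15 (add /e 72): {"e":72}
After op 16 (replace /e 3): {"e":3}
After op 17 (replace /e 53): {"e":53}
After op 18 (replace /e 96): {"e":96}
After op 19 (add /yk 88): {"e":96,"yk":88}
After op 20 (remove /e): {"yk":88}
After op 21 (remove /yk): {}
After op 22 (add /tx 61): {"tx":61}
After op 23 (replace /tx 68): {"tx":68}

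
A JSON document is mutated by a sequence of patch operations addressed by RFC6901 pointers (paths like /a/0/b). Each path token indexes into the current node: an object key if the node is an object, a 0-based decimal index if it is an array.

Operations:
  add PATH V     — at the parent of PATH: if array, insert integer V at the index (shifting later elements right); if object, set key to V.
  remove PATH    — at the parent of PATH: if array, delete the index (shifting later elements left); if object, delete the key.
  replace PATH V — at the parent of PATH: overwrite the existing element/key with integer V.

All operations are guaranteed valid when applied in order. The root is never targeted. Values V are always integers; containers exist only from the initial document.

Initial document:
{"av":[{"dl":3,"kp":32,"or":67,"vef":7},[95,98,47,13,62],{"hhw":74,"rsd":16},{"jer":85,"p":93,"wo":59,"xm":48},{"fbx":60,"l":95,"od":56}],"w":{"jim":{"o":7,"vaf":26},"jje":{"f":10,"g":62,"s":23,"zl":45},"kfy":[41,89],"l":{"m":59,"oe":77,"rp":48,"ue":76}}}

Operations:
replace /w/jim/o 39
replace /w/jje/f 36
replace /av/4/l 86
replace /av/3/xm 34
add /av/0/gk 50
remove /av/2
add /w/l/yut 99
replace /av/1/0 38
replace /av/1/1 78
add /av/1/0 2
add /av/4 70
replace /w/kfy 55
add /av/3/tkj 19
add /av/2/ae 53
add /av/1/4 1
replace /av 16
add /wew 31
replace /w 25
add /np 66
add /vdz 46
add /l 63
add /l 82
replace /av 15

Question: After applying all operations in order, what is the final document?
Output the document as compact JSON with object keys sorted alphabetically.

After op 1 (replace /w/jim/o 39): {"av":[{"dl":3,"kp":32,"or":67,"vef":7},[95,98,47,13,62],{"hhw":74,"rsd":16},{"jer":85,"p":93,"wo":59,"xm":48},{"fbx":60,"l":95,"od":56}],"w":{"jim":{"o":39,"vaf":26},"jje":{"f":10,"g":62,"s":23,"zl":45},"kfy":[41,89],"l":{"m":59,"oe":77,"rp":48,"ue":76}}}
After op 2 (replace /w/jje/f 36): {"av":[{"dl":3,"kp":32,"or":67,"vef":7},[95,98,47,13,62],{"hhw":74,"rsd":16},{"jer":85,"p":93,"wo":59,"xm":48},{"fbx":60,"l":95,"od":56}],"w":{"jim":{"o":39,"vaf":26},"jje":{"f":36,"g":62,"s":23,"zl":45},"kfy":[41,89],"l":{"m":59,"oe":77,"rp":48,"ue":76}}}
After op 3 (replace /av/4/l 86): {"av":[{"dl":3,"kp":32,"or":67,"vef":7},[95,98,47,13,62],{"hhw":74,"rsd":16},{"jer":85,"p":93,"wo":59,"xm":48},{"fbx":60,"l":86,"od":56}],"w":{"jim":{"o":39,"vaf":26},"jje":{"f":36,"g":62,"s":23,"zl":45},"kfy":[41,89],"l":{"m":59,"oe":77,"rp":48,"ue":76}}}
After op 4 (replace /av/3/xm 34): {"av":[{"dl":3,"kp":32,"or":67,"vef":7},[95,98,47,13,62],{"hhw":74,"rsd":16},{"jer":85,"p":93,"wo":59,"xm":34},{"fbx":60,"l":86,"od":56}],"w":{"jim":{"o":39,"vaf":26},"jje":{"f":36,"g":62,"s":23,"zl":45},"kfy":[41,89],"l":{"m":59,"oe":77,"rp":48,"ue":76}}}
After op 5 (add /av/0/gk 50): {"av":[{"dl":3,"gk":50,"kp":32,"or":67,"vef":7},[95,98,47,13,62],{"hhw":74,"rsd":16},{"jer":85,"p":93,"wo":59,"xm":34},{"fbx":60,"l":86,"od":56}],"w":{"jim":{"o":39,"vaf":26},"jje":{"f":36,"g":62,"s":23,"zl":45},"kfy":[41,89],"l":{"m":59,"oe":77,"rp":48,"ue":76}}}
After op 6 (remove /av/2): {"av":[{"dl":3,"gk":50,"kp":32,"or":67,"vef":7},[95,98,47,13,62],{"jer":85,"p":93,"wo":59,"xm":34},{"fbx":60,"l":86,"od":56}],"w":{"jim":{"o":39,"vaf":26},"jje":{"f":36,"g":62,"s":23,"zl":45},"kfy":[41,89],"l":{"m":59,"oe":77,"rp":48,"ue":76}}}
After op 7 (add /w/l/yut 99): {"av":[{"dl":3,"gk":50,"kp":32,"or":67,"vef":7},[95,98,47,13,62],{"jer":85,"p":93,"wo":59,"xm":34},{"fbx":60,"l":86,"od":56}],"w":{"jim":{"o":39,"vaf":26},"jje":{"f":36,"g":62,"s":23,"zl":45},"kfy":[41,89],"l":{"m":59,"oe":77,"rp":48,"ue":76,"yut":99}}}
After op 8 (replace /av/1/0 38): {"av":[{"dl":3,"gk":50,"kp":32,"or":67,"vef":7},[38,98,47,13,62],{"jer":85,"p":93,"wo":59,"xm":34},{"fbx":60,"l":86,"od":56}],"w":{"jim":{"o":39,"vaf":26},"jje":{"f":36,"g":62,"s":23,"zl":45},"kfy":[41,89],"l":{"m":59,"oe":77,"rp":48,"ue":76,"yut":99}}}
After op 9 (replace /av/1/1 78): {"av":[{"dl":3,"gk":50,"kp":32,"or":67,"vef":7},[38,78,47,13,62],{"jer":85,"p":93,"wo":59,"xm":34},{"fbx":60,"l":86,"od":56}],"w":{"jim":{"o":39,"vaf":26},"jje":{"f":36,"g":62,"s":23,"zl":45},"kfy":[41,89],"l":{"m":59,"oe":77,"rp":48,"ue":76,"yut":99}}}
After op 10 (add /av/1/0 2): {"av":[{"dl":3,"gk":50,"kp":32,"or":67,"vef":7},[2,38,78,47,13,62],{"jer":85,"p":93,"wo":59,"xm":34},{"fbx":60,"l":86,"od":56}],"w":{"jim":{"o":39,"vaf":26},"jje":{"f":36,"g":62,"s":23,"zl":45},"kfy":[41,89],"l":{"m":59,"oe":77,"rp":48,"ue":76,"yut":99}}}
After op 11 (add /av/4 70): {"av":[{"dl":3,"gk":50,"kp":32,"or":67,"vef":7},[2,38,78,47,13,62],{"jer":85,"p":93,"wo":59,"xm":34},{"fbx":60,"l":86,"od":56},70],"w":{"jim":{"o":39,"vaf":26},"jje":{"f":36,"g":62,"s":23,"zl":45},"kfy":[41,89],"l":{"m":59,"oe":77,"rp":48,"ue":76,"yut":99}}}
After op 12 (replace /w/kfy 55): {"av":[{"dl":3,"gk":50,"kp":32,"or":67,"vef":7},[2,38,78,47,13,62],{"jer":85,"p":93,"wo":59,"xm":34},{"fbx":60,"l":86,"od":56},70],"w":{"jim":{"o":39,"vaf":26},"jje":{"f":36,"g":62,"s":23,"zl":45},"kfy":55,"l":{"m":59,"oe":77,"rp":48,"ue":76,"yut":99}}}
After op 13 (add /av/3/tkj 19): {"av":[{"dl":3,"gk":50,"kp":32,"or":67,"vef":7},[2,38,78,47,13,62],{"jer":85,"p":93,"wo":59,"xm":34},{"fbx":60,"l":86,"od":56,"tkj":19},70],"w":{"jim":{"o":39,"vaf":26},"jje":{"f":36,"g":62,"s":23,"zl":45},"kfy":55,"l":{"m":59,"oe":77,"rp":48,"ue":76,"yut":99}}}
After op 14 (add /av/2/ae 53): {"av":[{"dl":3,"gk":50,"kp":32,"or":67,"vef":7},[2,38,78,47,13,62],{"ae":53,"jer":85,"p":93,"wo":59,"xm":34},{"fbx":60,"l":86,"od":56,"tkj":19},70],"w":{"jim":{"o":39,"vaf":26},"jje":{"f":36,"g":62,"s":23,"zl":45},"kfy":55,"l":{"m":59,"oe":77,"rp":48,"ue":76,"yut":99}}}
After op 15 (add /av/1/4 1): {"av":[{"dl":3,"gk":50,"kp":32,"or":67,"vef":7},[2,38,78,47,1,13,62],{"ae":53,"jer":85,"p":93,"wo":59,"xm":34},{"fbx":60,"l":86,"od":56,"tkj":19},70],"w":{"jim":{"o":39,"vaf":26},"jje":{"f":36,"g":62,"s":23,"zl":45},"kfy":55,"l":{"m":59,"oe":77,"rp":48,"ue":76,"yut":99}}}
After op 16 (replace /av 16): {"av":16,"w":{"jim":{"o":39,"vaf":26},"jje":{"f":36,"g":62,"s":23,"zl":45},"kfy":55,"l":{"m":59,"oe":77,"rp":48,"ue":76,"yut":99}}}
After op 17 (add /wew 31): {"av":16,"w":{"jim":{"o":39,"vaf":26},"jje":{"f":36,"g":62,"s":23,"zl":45},"kfy":55,"l":{"m":59,"oe":77,"rp":48,"ue":76,"yut":99}},"wew":31}
After op 18 (replace /w 25): {"av":16,"w":25,"wew":31}
After op 19 (add /np 66): {"av":16,"np":66,"w":25,"wew":31}
After op 20 (add /vdz 46): {"av":16,"np":66,"vdz":46,"w":25,"wew":31}
After op 21 (add /l 63): {"av":16,"l":63,"np":66,"vdz":46,"w":25,"wew":31}
After op 22 (add /l 82): {"av":16,"l":82,"np":66,"vdz":46,"w":25,"wew":31}
After op 23 (replace /av 15): {"av":15,"l":82,"np":66,"vdz":46,"w":25,"wew":31}

Answer: {"av":15,"l":82,"np":66,"vdz":46,"w":25,"wew":31}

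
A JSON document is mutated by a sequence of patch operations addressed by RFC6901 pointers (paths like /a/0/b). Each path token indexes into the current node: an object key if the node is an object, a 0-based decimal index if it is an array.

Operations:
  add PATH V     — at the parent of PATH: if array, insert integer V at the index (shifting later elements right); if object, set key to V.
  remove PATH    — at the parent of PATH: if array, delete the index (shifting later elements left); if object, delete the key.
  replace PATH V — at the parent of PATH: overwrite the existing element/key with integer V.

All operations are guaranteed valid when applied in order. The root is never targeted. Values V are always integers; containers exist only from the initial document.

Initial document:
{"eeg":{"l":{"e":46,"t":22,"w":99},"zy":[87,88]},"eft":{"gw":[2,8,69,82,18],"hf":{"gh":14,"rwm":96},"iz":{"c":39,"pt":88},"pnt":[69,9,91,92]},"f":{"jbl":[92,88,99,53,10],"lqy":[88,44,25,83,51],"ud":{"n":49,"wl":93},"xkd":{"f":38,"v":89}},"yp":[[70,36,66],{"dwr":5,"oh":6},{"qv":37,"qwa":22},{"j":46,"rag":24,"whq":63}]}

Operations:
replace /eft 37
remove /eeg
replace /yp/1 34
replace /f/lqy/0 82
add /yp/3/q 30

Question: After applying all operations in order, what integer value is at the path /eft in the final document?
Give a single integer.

Answer: 37

Derivation:
After op 1 (replace /eft 37): {"eeg":{"l":{"e":46,"t":22,"w":99},"zy":[87,88]},"eft":37,"f":{"jbl":[92,88,99,53,10],"lqy":[88,44,25,83,51],"ud":{"n":49,"wl":93},"xkd":{"f":38,"v":89}},"yp":[[70,36,66],{"dwr":5,"oh":6},{"qv":37,"qwa":22},{"j":46,"rag":24,"whq":63}]}
After op 2 (remove /eeg): {"eft":37,"f":{"jbl":[92,88,99,53,10],"lqy":[88,44,25,83,51],"ud":{"n":49,"wl":93},"xkd":{"f":38,"v":89}},"yp":[[70,36,66],{"dwr":5,"oh":6},{"qv":37,"qwa":22},{"j":46,"rag":24,"whq":63}]}
After op 3 (replace /yp/1 34): {"eft":37,"f":{"jbl":[92,88,99,53,10],"lqy":[88,44,25,83,51],"ud":{"n":49,"wl":93},"xkd":{"f":38,"v":89}},"yp":[[70,36,66],34,{"qv":37,"qwa":22},{"j":46,"rag":24,"whq":63}]}
After op 4 (replace /f/lqy/0 82): {"eft":37,"f":{"jbl":[92,88,99,53,10],"lqy":[82,44,25,83,51],"ud":{"n":49,"wl":93},"xkd":{"f":38,"v":89}},"yp":[[70,36,66],34,{"qv":37,"qwa":22},{"j":46,"rag":24,"whq":63}]}
After op 5 (add /yp/3/q 30): {"eft":37,"f":{"jbl":[92,88,99,53,10],"lqy":[82,44,25,83,51],"ud":{"n":49,"wl":93},"xkd":{"f":38,"v":89}},"yp":[[70,36,66],34,{"qv":37,"qwa":22},{"j":46,"q":30,"rag":24,"whq":63}]}
Value at /eft: 37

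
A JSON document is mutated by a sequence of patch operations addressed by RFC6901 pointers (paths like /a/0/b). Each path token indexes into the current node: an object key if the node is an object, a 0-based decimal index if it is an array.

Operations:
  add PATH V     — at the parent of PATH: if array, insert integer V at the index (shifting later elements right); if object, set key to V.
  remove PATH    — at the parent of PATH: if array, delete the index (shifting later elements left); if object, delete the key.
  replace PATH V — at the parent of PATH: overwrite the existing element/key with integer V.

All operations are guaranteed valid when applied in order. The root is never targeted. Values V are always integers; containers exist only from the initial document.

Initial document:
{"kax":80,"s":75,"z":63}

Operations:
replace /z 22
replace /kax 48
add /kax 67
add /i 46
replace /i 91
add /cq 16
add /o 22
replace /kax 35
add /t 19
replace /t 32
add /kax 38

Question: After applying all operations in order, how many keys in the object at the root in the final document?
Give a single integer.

Answer: 7

Derivation:
After op 1 (replace /z 22): {"kax":80,"s":75,"z":22}
After op 2 (replace /kax 48): {"kax":48,"s":75,"z":22}
After op 3 (add /kax 67): {"kax":67,"s":75,"z":22}
After op 4 (add /i 46): {"i":46,"kax":67,"s":75,"z":22}
After op 5 (replace /i 91): {"i":91,"kax":67,"s":75,"z":22}
After op 6 (add /cq 16): {"cq":16,"i":91,"kax":67,"s":75,"z":22}
After op 7 (add /o 22): {"cq":16,"i":91,"kax":67,"o":22,"s":75,"z":22}
After op 8 (replace /kax 35): {"cq":16,"i":91,"kax":35,"o":22,"s":75,"z":22}
After op 9 (add /t 19): {"cq":16,"i":91,"kax":35,"o":22,"s":75,"t":19,"z":22}
After op 10 (replace /t 32): {"cq":16,"i":91,"kax":35,"o":22,"s":75,"t":32,"z":22}
After op 11 (add /kax 38): {"cq":16,"i":91,"kax":38,"o":22,"s":75,"t":32,"z":22}
Size at the root: 7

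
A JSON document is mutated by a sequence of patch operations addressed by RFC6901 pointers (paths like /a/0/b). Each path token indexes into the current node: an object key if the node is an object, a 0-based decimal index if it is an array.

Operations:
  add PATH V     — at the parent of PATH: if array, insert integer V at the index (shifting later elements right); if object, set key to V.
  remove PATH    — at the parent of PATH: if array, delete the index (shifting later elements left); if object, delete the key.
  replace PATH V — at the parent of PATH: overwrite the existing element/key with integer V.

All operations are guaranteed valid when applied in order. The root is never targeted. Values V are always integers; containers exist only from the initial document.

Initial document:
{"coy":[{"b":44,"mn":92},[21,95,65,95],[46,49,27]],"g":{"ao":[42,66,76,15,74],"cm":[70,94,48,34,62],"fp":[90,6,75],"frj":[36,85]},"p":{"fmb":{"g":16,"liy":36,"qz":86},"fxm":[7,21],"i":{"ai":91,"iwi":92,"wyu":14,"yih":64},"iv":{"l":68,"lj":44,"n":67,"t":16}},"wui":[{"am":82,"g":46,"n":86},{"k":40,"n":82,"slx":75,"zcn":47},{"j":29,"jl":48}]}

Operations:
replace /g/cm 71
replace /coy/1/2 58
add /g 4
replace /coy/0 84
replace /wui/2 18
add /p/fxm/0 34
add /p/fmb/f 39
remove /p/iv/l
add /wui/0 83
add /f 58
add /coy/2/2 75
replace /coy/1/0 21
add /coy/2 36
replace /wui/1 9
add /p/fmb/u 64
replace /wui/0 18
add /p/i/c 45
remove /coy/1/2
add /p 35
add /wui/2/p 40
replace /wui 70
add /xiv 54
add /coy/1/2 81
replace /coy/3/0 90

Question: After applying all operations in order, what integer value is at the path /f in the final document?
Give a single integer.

Answer: 58

Derivation:
After op 1 (replace /g/cm 71): {"coy":[{"b":44,"mn":92},[21,95,65,95],[46,49,27]],"g":{"ao":[42,66,76,15,74],"cm":71,"fp":[90,6,75],"frj":[36,85]},"p":{"fmb":{"g":16,"liy":36,"qz":86},"fxm":[7,21],"i":{"ai":91,"iwi":92,"wyu":14,"yih":64},"iv":{"l":68,"lj":44,"n":67,"t":16}},"wui":[{"am":82,"g":46,"n":86},{"k":40,"n":82,"slx":75,"zcn":47},{"j":29,"jl":48}]}
After op 2 (replace /coy/1/2 58): {"coy":[{"b":44,"mn":92},[21,95,58,95],[46,49,27]],"g":{"ao":[42,66,76,15,74],"cm":71,"fp":[90,6,75],"frj":[36,85]},"p":{"fmb":{"g":16,"liy":36,"qz":86},"fxm":[7,21],"i":{"ai":91,"iwi":92,"wyu":14,"yih":64},"iv":{"l":68,"lj":44,"n":67,"t":16}},"wui":[{"am":82,"g":46,"n":86},{"k":40,"n":82,"slx":75,"zcn":47},{"j":29,"jl":48}]}
After op 3 (add /g 4): {"coy":[{"b":44,"mn":92},[21,95,58,95],[46,49,27]],"g":4,"p":{"fmb":{"g":16,"liy":36,"qz":86},"fxm":[7,21],"i":{"ai":91,"iwi":92,"wyu":14,"yih":64},"iv":{"l":68,"lj":44,"n":67,"t":16}},"wui":[{"am":82,"g":46,"n":86},{"k":40,"n":82,"slx":75,"zcn":47},{"j":29,"jl":48}]}
After op 4 (replace /coy/0 84): {"coy":[84,[21,95,58,95],[46,49,27]],"g":4,"p":{"fmb":{"g":16,"liy":36,"qz":86},"fxm":[7,21],"i":{"ai":91,"iwi":92,"wyu":14,"yih":64},"iv":{"l":68,"lj":44,"n":67,"t":16}},"wui":[{"am":82,"g":46,"n":86},{"k":40,"n":82,"slx":75,"zcn":47},{"j":29,"jl":48}]}
After op 5 (replace /wui/2 18): {"coy":[84,[21,95,58,95],[46,49,27]],"g":4,"p":{"fmb":{"g":16,"liy":36,"qz":86},"fxm":[7,21],"i":{"ai":91,"iwi":92,"wyu":14,"yih":64},"iv":{"l":68,"lj":44,"n":67,"t":16}},"wui":[{"am":82,"g":46,"n":86},{"k":40,"n":82,"slx":75,"zcn":47},18]}
After op 6 (add /p/fxm/0 34): {"coy":[84,[21,95,58,95],[46,49,27]],"g":4,"p":{"fmb":{"g":16,"liy":36,"qz":86},"fxm":[34,7,21],"i":{"ai":91,"iwi":92,"wyu":14,"yih":64},"iv":{"l":68,"lj":44,"n":67,"t":16}},"wui":[{"am":82,"g":46,"n":86},{"k":40,"n":82,"slx":75,"zcn":47},18]}
After op 7 (add /p/fmb/f 39): {"coy":[84,[21,95,58,95],[46,49,27]],"g":4,"p":{"fmb":{"f":39,"g":16,"liy":36,"qz":86},"fxm":[34,7,21],"i":{"ai":91,"iwi":92,"wyu":14,"yih":64},"iv":{"l":68,"lj":44,"n":67,"t":16}},"wui":[{"am":82,"g":46,"n":86},{"k":40,"n":82,"slx":75,"zcn":47},18]}
After op 8 (remove /p/iv/l): {"coy":[84,[21,95,58,95],[46,49,27]],"g":4,"p":{"fmb":{"f":39,"g":16,"liy":36,"qz":86},"fxm":[34,7,21],"i":{"ai":91,"iwi":92,"wyu":14,"yih":64},"iv":{"lj":44,"n":67,"t":16}},"wui":[{"am":82,"g":46,"n":86},{"k":40,"n":82,"slx":75,"zcn":47},18]}
After op 9 (add /wui/0 83): {"coy":[84,[21,95,58,95],[46,49,27]],"g":4,"p":{"fmb":{"f":39,"g":16,"liy":36,"qz":86},"fxm":[34,7,21],"i":{"ai":91,"iwi":92,"wyu":14,"yih":64},"iv":{"lj":44,"n":67,"t":16}},"wui":[83,{"am":82,"g":46,"n":86},{"k":40,"n":82,"slx":75,"zcn":47},18]}
After op 10 (add /f 58): {"coy":[84,[21,95,58,95],[46,49,27]],"f":58,"g":4,"p":{"fmb":{"f":39,"g":16,"liy":36,"qz":86},"fxm":[34,7,21],"i":{"ai":91,"iwi":92,"wyu":14,"yih":64},"iv":{"lj":44,"n":67,"t":16}},"wui":[83,{"am":82,"g":46,"n":86},{"k":40,"n":82,"slx":75,"zcn":47},18]}
After op 11 (add /coy/2/2 75): {"coy":[84,[21,95,58,95],[46,49,75,27]],"f":58,"g":4,"p":{"fmb":{"f":39,"g":16,"liy":36,"qz":86},"fxm":[34,7,21],"i":{"ai":91,"iwi":92,"wyu":14,"yih":64},"iv":{"lj":44,"n":67,"t":16}},"wui":[83,{"am":82,"g":46,"n":86},{"k":40,"n":82,"slx":75,"zcn":47},18]}
After op 12 (replace /coy/1/0 21): {"coy":[84,[21,95,58,95],[46,49,75,27]],"f":58,"g":4,"p":{"fmb":{"f":39,"g":16,"liy":36,"qz":86},"fxm":[34,7,21],"i":{"ai":91,"iwi":92,"wyu":14,"yih":64},"iv":{"lj":44,"n":67,"t":16}},"wui":[83,{"am":82,"g":46,"n":86},{"k":40,"n":82,"slx":75,"zcn":47},18]}
After op 13 (add /coy/2 36): {"coy":[84,[21,95,58,95],36,[46,49,75,27]],"f":58,"g":4,"p":{"fmb":{"f":39,"g":16,"liy":36,"qz":86},"fxm":[34,7,21],"i":{"ai":91,"iwi":92,"wyu":14,"yih":64},"iv":{"lj":44,"n":67,"t":16}},"wui":[83,{"am":82,"g":46,"n":86},{"k":40,"n":82,"slx":75,"zcn":47},18]}
After op 14 (replace /wui/1 9): {"coy":[84,[21,95,58,95],36,[46,49,75,27]],"f":58,"g":4,"p":{"fmb":{"f":39,"g":16,"liy":36,"qz":86},"fxm":[34,7,21],"i":{"ai":91,"iwi":92,"wyu":14,"yih":64},"iv":{"lj":44,"n":67,"t":16}},"wui":[83,9,{"k":40,"n":82,"slx":75,"zcn":47},18]}
After op 15 (add /p/fmb/u 64): {"coy":[84,[21,95,58,95],36,[46,49,75,27]],"f":58,"g":4,"p":{"fmb":{"f":39,"g":16,"liy":36,"qz":86,"u":64},"fxm":[34,7,21],"i":{"ai":91,"iwi":92,"wyu":14,"yih":64},"iv":{"lj":44,"n":67,"t":16}},"wui":[83,9,{"k":40,"n":82,"slx":75,"zcn":47},18]}
After op 16 (replace /wui/0 18): {"coy":[84,[21,95,58,95],36,[46,49,75,27]],"f":58,"g":4,"p":{"fmb":{"f":39,"g":16,"liy":36,"qz":86,"u":64},"fxm":[34,7,21],"i":{"ai":91,"iwi":92,"wyu":14,"yih":64},"iv":{"lj":44,"n":67,"t":16}},"wui":[18,9,{"k":40,"n":82,"slx":75,"zcn":47},18]}
After op 17 (add /p/i/c 45): {"coy":[84,[21,95,58,95],36,[46,49,75,27]],"f":58,"g":4,"p":{"fmb":{"f":39,"g":16,"liy":36,"qz":86,"u":64},"fxm":[34,7,21],"i":{"ai":91,"c":45,"iwi":92,"wyu":14,"yih":64},"iv":{"lj":44,"n":67,"t":16}},"wui":[18,9,{"k":40,"n":82,"slx":75,"zcn":47},18]}
After op 18 (remove /coy/1/2): {"coy":[84,[21,95,95],36,[46,49,75,27]],"f":58,"g":4,"p":{"fmb":{"f":39,"g":16,"liy":36,"qz":86,"u":64},"fxm":[34,7,21],"i":{"ai":91,"c":45,"iwi":92,"wyu":14,"yih":64},"iv":{"lj":44,"n":67,"t":16}},"wui":[18,9,{"k":40,"n":82,"slx":75,"zcn":47},18]}
After op 19 (add /p 35): {"coy":[84,[21,95,95],36,[46,49,75,27]],"f":58,"g":4,"p":35,"wui":[18,9,{"k":40,"n":82,"slx":75,"zcn":47},18]}
After op 20 (add /wui/2/p 40): {"coy":[84,[21,95,95],36,[46,49,75,27]],"f":58,"g":4,"p":35,"wui":[18,9,{"k":40,"n":82,"p":40,"slx":75,"zcn":47},18]}
After op 21 (replace /wui 70): {"coy":[84,[21,95,95],36,[46,49,75,27]],"f":58,"g":4,"p":35,"wui":70}
After op 22 (add /xiv 54): {"coy":[84,[21,95,95],36,[46,49,75,27]],"f":58,"g":4,"p":35,"wui":70,"xiv":54}
After op 23 (add /coy/1/2 81): {"coy":[84,[21,95,81,95],36,[46,49,75,27]],"f":58,"g":4,"p":35,"wui":70,"xiv":54}
After op 24 (replace /coy/3/0 90): {"coy":[84,[21,95,81,95],36,[90,49,75,27]],"f":58,"g":4,"p":35,"wui":70,"xiv":54}
Value at /f: 58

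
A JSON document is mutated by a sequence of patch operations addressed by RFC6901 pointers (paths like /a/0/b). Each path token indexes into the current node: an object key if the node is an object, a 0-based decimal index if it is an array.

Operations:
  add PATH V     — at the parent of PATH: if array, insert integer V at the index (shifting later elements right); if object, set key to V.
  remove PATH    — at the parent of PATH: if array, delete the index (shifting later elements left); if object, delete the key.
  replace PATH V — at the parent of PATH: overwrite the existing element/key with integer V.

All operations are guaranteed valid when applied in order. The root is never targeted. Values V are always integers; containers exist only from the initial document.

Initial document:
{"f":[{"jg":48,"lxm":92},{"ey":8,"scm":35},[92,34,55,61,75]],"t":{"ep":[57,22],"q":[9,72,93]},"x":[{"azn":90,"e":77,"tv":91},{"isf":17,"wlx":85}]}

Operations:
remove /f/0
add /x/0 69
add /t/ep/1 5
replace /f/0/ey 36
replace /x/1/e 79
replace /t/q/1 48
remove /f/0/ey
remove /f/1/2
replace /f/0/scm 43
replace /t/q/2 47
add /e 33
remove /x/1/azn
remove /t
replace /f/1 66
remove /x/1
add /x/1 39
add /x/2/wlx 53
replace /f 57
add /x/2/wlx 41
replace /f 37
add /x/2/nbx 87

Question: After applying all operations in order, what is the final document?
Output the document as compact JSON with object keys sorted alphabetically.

After op 1 (remove /f/0): {"f":[{"ey":8,"scm":35},[92,34,55,61,75]],"t":{"ep":[57,22],"q":[9,72,93]},"x":[{"azn":90,"e":77,"tv":91},{"isf":17,"wlx":85}]}
After op 2 (add /x/0 69): {"f":[{"ey":8,"scm":35},[92,34,55,61,75]],"t":{"ep":[57,22],"q":[9,72,93]},"x":[69,{"azn":90,"e":77,"tv":91},{"isf":17,"wlx":85}]}
After op 3 (add /t/ep/1 5): {"f":[{"ey":8,"scm":35},[92,34,55,61,75]],"t":{"ep":[57,5,22],"q":[9,72,93]},"x":[69,{"azn":90,"e":77,"tv":91},{"isf":17,"wlx":85}]}
After op 4 (replace /f/0/ey 36): {"f":[{"ey":36,"scm":35},[92,34,55,61,75]],"t":{"ep":[57,5,22],"q":[9,72,93]},"x":[69,{"azn":90,"e":77,"tv":91},{"isf":17,"wlx":85}]}
After op 5 (replace /x/1/e 79): {"f":[{"ey":36,"scm":35},[92,34,55,61,75]],"t":{"ep":[57,5,22],"q":[9,72,93]},"x":[69,{"azn":90,"e":79,"tv":91},{"isf":17,"wlx":85}]}
After op 6 (replace /t/q/1 48): {"f":[{"ey":36,"scm":35},[92,34,55,61,75]],"t":{"ep":[57,5,22],"q":[9,48,93]},"x":[69,{"azn":90,"e":79,"tv":91},{"isf":17,"wlx":85}]}
After op 7 (remove /f/0/ey): {"f":[{"scm":35},[92,34,55,61,75]],"t":{"ep":[57,5,22],"q":[9,48,93]},"x":[69,{"azn":90,"e":79,"tv":91},{"isf":17,"wlx":85}]}
After op 8 (remove /f/1/2): {"f":[{"scm":35},[92,34,61,75]],"t":{"ep":[57,5,22],"q":[9,48,93]},"x":[69,{"azn":90,"e":79,"tv":91},{"isf":17,"wlx":85}]}
After op 9 (replace /f/0/scm 43): {"f":[{"scm":43},[92,34,61,75]],"t":{"ep":[57,5,22],"q":[9,48,93]},"x":[69,{"azn":90,"e":79,"tv":91},{"isf":17,"wlx":85}]}
After op 10 (replace /t/q/2 47): {"f":[{"scm":43},[92,34,61,75]],"t":{"ep":[57,5,22],"q":[9,48,47]},"x":[69,{"azn":90,"e":79,"tv":91},{"isf":17,"wlx":85}]}
After op 11 (add /e 33): {"e":33,"f":[{"scm":43},[92,34,61,75]],"t":{"ep":[57,5,22],"q":[9,48,47]},"x":[69,{"azn":90,"e":79,"tv":91},{"isf":17,"wlx":85}]}
After op 12 (remove /x/1/azn): {"e":33,"f":[{"scm":43},[92,34,61,75]],"t":{"ep":[57,5,22],"q":[9,48,47]},"x":[69,{"e":79,"tv":91},{"isf":17,"wlx":85}]}
After op 13 (remove /t): {"e":33,"f":[{"scm":43},[92,34,61,75]],"x":[69,{"e":79,"tv":91},{"isf":17,"wlx":85}]}
After op 14 (replace /f/1 66): {"e":33,"f":[{"scm":43},66],"x":[69,{"e":79,"tv":91},{"isf":17,"wlx":85}]}
After op 15 (remove /x/1): {"e":33,"f":[{"scm":43},66],"x":[69,{"isf":17,"wlx":85}]}
After op 16 (add /x/1 39): {"e":33,"f":[{"scm":43},66],"x":[69,39,{"isf":17,"wlx":85}]}
After op 17 (add /x/2/wlx 53): {"e":33,"f":[{"scm":43},66],"x":[69,39,{"isf":17,"wlx":53}]}
After op 18 (replace /f 57): {"e":33,"f":57,"x":[69,39,{"isf":17,"wlx":53}]}
After op 19 (add /x/2/wlx 41): {"e":33,"f":57,"x":[69,39,{"isf":17,"wlx":41}]}
After op 20 (replace /f 37): {"e":33,"f":37,"x":[69,39,{"isf":17,"wlx":41}]}
After op 21 (add /x/2/nbx 87): {"e":33,"f":37,"x":[69,39,{"isf":17,"nbx":87,"wlx":41}]}

Answer: {"e":33,"f":37,"x":[69,39,{"isf":17,"nbx":87,"wlx":41}]}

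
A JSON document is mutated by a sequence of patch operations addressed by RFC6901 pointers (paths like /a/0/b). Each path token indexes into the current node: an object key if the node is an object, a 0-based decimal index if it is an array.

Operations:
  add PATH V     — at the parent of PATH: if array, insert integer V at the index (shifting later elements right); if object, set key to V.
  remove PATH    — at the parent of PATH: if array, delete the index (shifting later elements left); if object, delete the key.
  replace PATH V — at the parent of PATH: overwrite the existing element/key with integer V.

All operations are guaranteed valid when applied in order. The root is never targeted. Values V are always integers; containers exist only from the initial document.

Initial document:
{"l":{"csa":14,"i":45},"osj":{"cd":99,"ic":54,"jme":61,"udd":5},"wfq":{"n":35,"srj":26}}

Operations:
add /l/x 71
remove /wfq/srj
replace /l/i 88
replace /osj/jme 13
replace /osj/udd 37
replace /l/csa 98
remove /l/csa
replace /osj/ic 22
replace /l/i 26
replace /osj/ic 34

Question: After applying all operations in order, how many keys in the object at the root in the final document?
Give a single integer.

After op 1 (add /l/x 71): {"l":{"csa":14,"i":45,"x":71},"osj":{"cd":99,"ic":54,"jme":61,"udd":5},"wfq":{"n":35,"srj":26}}
After op 2 (remove /wfq/srj): {"l":{"csa":14,"i":45,"x":71},"osj":{"cd":99,"ic":54,"jme":61,"udd":5},"wfq":{"n":35}}
After op 3 (replace /l/i 88): {"l":{"csa":14,"i":88,"x":71},"osj":{"cd":99,"ic":54,"jme":61,"udd":5},"wfq":{"n":35}}
After op 4 (replace /osj/jme 13): {"l":{"csa":14,"i":88,"x":71},"osj":{"cd":99,"ic":54,"jme":13,"udd":5},"wfq":{"n":35}}
After op 5 (replace /osj/udd 37): {"l":{"csa":14,"i":88,"x":71},"osj":{"cd":99,"ic":54,"jme":13,"udd":37},"wfq":{"n":35}}
After op 6 (replace /l/csa 98): {"l":{"csa":98,"i":88,"x":71},"osj":{"cd":99,"ic":54,"jme":13,"udd":37},"wfq":{"n":35}}
After op 7 (remove /l/csa): {"l":{"i":88,"x":71},"osj":{"cd":99,"ic":54,"jme":13,"udd":37},"wfq":{"n":35}}
After op 8 (replace /osj/ic 22): {"l":{"i":88,"x":71},"osj":{"cd":99,"ic":22,"jme":13,"udd":37},"wfq":{"n":35}}
After op 9 (replace /l/i 26): {"l":{"i":26,"x":71},"osj":{"cd":99,"ic":22,"jme":13,"udd":37},"wfq":{"n":35}}
After op 10 (replace /osj/ic 34): {"l":{"i":26,"x":71},"osj":{"cd":99,"ic":34,"jme":13,"udd":37},"wfq":{"n":35}}
Size at the root: 3

Answer: 3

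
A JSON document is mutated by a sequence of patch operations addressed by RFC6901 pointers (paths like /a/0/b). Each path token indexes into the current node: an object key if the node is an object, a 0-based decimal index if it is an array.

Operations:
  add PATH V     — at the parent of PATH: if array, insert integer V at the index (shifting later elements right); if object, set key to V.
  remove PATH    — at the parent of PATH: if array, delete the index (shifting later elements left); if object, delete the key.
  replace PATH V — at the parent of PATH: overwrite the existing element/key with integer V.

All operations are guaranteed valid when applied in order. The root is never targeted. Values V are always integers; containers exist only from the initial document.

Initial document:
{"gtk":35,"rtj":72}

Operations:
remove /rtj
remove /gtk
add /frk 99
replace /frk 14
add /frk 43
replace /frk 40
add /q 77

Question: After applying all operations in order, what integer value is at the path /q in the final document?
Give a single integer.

After op 1 (remove /rtj): {"gtk":35}
After op 2 (remove /gtk): {}
After op 3 (add /frk 99): {"frk":99}
After op 4 (replace /frk 14): {"frk":14}
After op 5 (add /frk 43): {"frk":43}
After op 6 (replace /frk 40): {"frk":40}
After op 7 (add /q 77): {"frk":40,"q":77}
Value at /q: 77

Answer: 77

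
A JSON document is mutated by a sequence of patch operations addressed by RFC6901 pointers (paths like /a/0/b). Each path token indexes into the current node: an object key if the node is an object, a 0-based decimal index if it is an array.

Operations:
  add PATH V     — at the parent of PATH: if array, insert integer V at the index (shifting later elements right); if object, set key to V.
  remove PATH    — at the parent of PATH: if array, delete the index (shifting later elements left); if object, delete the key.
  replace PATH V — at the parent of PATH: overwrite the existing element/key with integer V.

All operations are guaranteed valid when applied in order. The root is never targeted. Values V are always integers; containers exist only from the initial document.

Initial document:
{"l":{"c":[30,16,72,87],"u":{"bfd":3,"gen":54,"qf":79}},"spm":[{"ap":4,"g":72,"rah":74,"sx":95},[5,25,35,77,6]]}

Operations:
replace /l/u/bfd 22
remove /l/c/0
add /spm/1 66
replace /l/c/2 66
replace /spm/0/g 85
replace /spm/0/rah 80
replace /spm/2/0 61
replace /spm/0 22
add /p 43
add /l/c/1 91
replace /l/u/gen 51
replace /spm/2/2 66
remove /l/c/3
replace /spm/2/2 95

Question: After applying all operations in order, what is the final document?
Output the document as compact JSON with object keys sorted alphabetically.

Answer: {"l":{"c":[16,91,72],"u":{"bfd":22,"gen":51,"qf":79}},"p":43,"spm":[22,66,[61,25,95,77,6]]}

Derivation:
After op 1 (replace /l/u/bfd 22): {"l":{"c":[30,16,72,87],"u":{"bfd":22,"gen":54,"qf":79}},"spm":[{"ap":4,"g":72,"rah":74,"sx":95},[5,25,35,77,6]]}
After op 2 (remove /l/c/0): {"l":{"c":[16,72,87],"u":{"bfd":22,"gen":54,"qf":79}},"spm":[{"ap":4,"g":72,"rah":74,"sx":95},[5,25,35,77,6]]}
After op 3 (add /spm/1 66): {"l":{"c":[16,72,87],"u":{"bfd":22,"gen":54,"qf":79}},"spm":[{"ap":4,"g":72,"rah":74,"sx":95},66,[5,25,35,77,6]]}
After op 4 (replace /l/c/2 66): {"l":{"c":[16,72,66],"u":{"bfd":22,"gen":54,"qf":79}},"spm":[{"ap":4,"g":72,"rah":74,"sx":95},66,[5,25,35,77,6]]}
After op 5 (replace /spm/0/g 85): {"l":{"c":[16,72,66],"u":{"bfd":22,"gen":54,"qf":79}},"spm":[{"ap":4,"g":85,"rah":74,"sx":95},66,[5,25,35,77,6]]}
After op 6 (replace /spm/0/rah 80): {"l":{"c":[16,72,66],"u":{"bfd":22,"gen":54,"qf":79}},"spm":[{"ap":4,"g":85,"rah":80,"sx":95},66,[5,25,35,77,6]]}
After op 7 (replace /spm/2/0 61): {"l":{"c":[16,72,66],"u":{"bfd":22,"gen":54,"qf":79}},"spm":[{"ap":4,"g":85,"rah":80,"sx":95},66,[61,25,35,77,6]]}
After op 8 (replace /spm/0 22): {"l":{"c":[16,72,66],"u":{"bfd":22,"gen":54,"qf":79}},"spm":[22,66,[61,25,35,77,6]]}
After op 9 (add /p 43): {"l":{"c":[16,72,66],"u":{"bfd":22,"gen":54,"qf":79}},"p":43,"spm":[22,66,[61,25,35,77,6]]}
After op 10 (add /l/c/1 91): {"l":{"c":[16,91,72,66],"u":{"bfd":22,"gen":54,"qf":79}},"p":43,"spm":[22,66,[61,25,35,77,6]]}
After op 11 (replace /l/u/gen 51): {"l":{"c":[16,91,72,66],"u":{"bfd":22,"gen":51,"qf":79}},"p":43,"spm":[22,66,[61,25,35,77,6]]}
After op 12 (replace /spm/2/2 66): {"l":{"c":[16,91,72,66],"u":{"bfd":22,"gen":51,"qf":79}},"p":43,"spm":[22,66,[61,25,66,77,6]]}
After op 13 (remove /l/c/3): {"l":{"c":[16,91,72],"u":{"bfd":22,"gen":51,"qf":79}},"p":43,"spm":[22,66,[61,25,66,77,6]]}
After op 14 (replace /spm/2/2 95): {"l":{"c":[16,91,72],"u":{"bfd":22,"gen":51,"qf":79}},"p":43,"spm":[22,66,[61,25,95,77,6]]}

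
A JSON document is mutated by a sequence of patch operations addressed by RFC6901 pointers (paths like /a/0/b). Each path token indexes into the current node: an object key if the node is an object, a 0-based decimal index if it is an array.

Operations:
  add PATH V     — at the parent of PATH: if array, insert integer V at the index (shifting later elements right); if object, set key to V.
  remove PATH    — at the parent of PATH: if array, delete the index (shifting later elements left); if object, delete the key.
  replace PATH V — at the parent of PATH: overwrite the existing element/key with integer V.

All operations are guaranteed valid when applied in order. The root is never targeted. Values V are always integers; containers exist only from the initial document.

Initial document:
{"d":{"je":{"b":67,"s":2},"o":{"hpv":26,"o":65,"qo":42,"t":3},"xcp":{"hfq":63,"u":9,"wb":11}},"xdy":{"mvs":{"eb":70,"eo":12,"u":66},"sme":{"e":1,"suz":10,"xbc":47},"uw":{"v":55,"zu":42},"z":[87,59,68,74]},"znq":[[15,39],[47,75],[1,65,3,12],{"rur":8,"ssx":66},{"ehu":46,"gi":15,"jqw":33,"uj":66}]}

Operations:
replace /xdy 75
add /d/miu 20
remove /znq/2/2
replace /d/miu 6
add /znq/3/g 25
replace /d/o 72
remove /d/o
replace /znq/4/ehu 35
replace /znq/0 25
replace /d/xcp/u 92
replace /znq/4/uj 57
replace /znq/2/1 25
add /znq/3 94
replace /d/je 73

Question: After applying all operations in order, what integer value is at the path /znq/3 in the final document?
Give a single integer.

Answer: 94

Derivation:
After op 1 (replace /xdy 75): {"d":{"je":{"b":67,"s":2},"o":{"hpv":26,"o":65,"qo":42,"t":3},"xcp":{"hfq":63,"u":9,"wb":11}},"xdy":75,"znq":[[15,39],[47,75],[1,65,3,12],{"rur":8,"ssx":66},{"ehu":46,"gi":15,"jqw":33,"uj":66}]}
After op 2 (add /d/miu 20): {"d":{"je":{"b":67,"s":2},"miu":20,"o":{"hpv":26,"o":65,"qo":42,"t":3},"xcp":{"hfq":63,"u":9,"wb":11}},"xdy":75,"znq":[[15,39],[47,75],[1,65,3,12],{"rur":8,"ssx":66},{"ehu":46,"gi":15,"jqw":33,"uj":66}]}
After op 3 (remove /znq/2/2): {"d":{"je":{"b":67,"s":2},"miu":20,"o":{"hpv":26,"o":65,"qo":42,"t":3},"xcp":{"hfq":63,"u":9,"wb":11}},"xdy":75,"znq":[[15,39],[47,75],[1,65,12],{"rur":8,"ssx":66},{"ehu":46,"gi":15,"jqw":33,"uj":66}]}
After op 4 (replace /d/miu 6): {"d":{"je":{"b":67,"s":2},"miu":6,"o":{"hpv":26,"o":65,"qo":42,"t":3},"xcp":{"hfq":63,"u":9,"wb":11}},"xdy":75,"znq":[[15,39],[47,75],[1,65,12],{"rur":8,"ssx":66},{"ehu":46,"gi":15,"jqw":33,"uj":66}]}
After op 5 (add /znq/3/g 25): {"d":{"je":{"b":67,"s":2},"miu":6,"o":{"hpv":26,"o":65,"qo":42,"t":3},"xcp":{"hfq":63,"u":9,"wb":11}},"xdy":75,"znq":[[15,39],[47,75],[1,65,12],{"g":25,"rur":8,"ssx":66},{"ehu":46,"gi":15,"jqw":33,"uj":66}]}
After op 6 (replace /d/o 72): {"d":{"je":{"b":67,"s":2},"miu":6,"o":72,"xcp":{"hfq":63,"u":9,"wb":11}},"xdy":75,"znq":[[15,39],[47,75],[1,65,12],{"g":25,"rur":8,"ssx":66},{"ehu":46,"gi":15,"jqw":33,"uj":66}]}
After op 7 (remove /d/o): {"d":{"je":{"b":67,"s":2},"miu":6,"xcp":{"hfq":63,"u":9,"wb":11}},"xdy":75,"znq":[[15,39],[47,75],[1,65,12],{"g":25,"rur":8,"ssx":66},{"ehu":46,"gi":15,"jqw":33,"uj":66}]}
After op 8 (replace /znq/4/ehu 35): {"d":{"je":{"b":67,"s":2},"miu":6,"xcp":{"hfq":63,"u":9,"wb":11}},"xdy":75,"znq":[[15,39],[47,75],[1,65,12],{"g":25,"rur":8,"ssx":66},{"ehu":35,"gi":15,"jqw":33,"uj":66}]}
After op 9 (replace /znq/0 25): {"d":{"je":{"b":67,"s":2},"miu":6,"xcp":{"hfq":63,"u":9,"wb":11}},"xdy":75,"znq":[25,[47,75],[1,65,12],{"g":25,"rur":8,"ssx":66},{"ehu":35,"gi":15,"jqw":33,"uj":66}]}
After op 10 (replace /d/xcp/u 92): {"d":{"je":{"b":67,"s":2},"miu":6,"xcp":{"hfq":63,"u":92,"wb":11}},"xdy":75,"znq":[25,[47,75],[1,65,12],{"g":25,"rur":8,"ssx":66},{"ehu":35,"gi":15,"jqw":33,"uj":66}]}
After op 11 (replace /znq/4/uj 57): {"d":{"je":{"b":67,"s":2},"miu":6,"xcp":{"hfq":63,"u":92,"wb":11}},"xdy":75,"znq":[25,[47,75],[1,65,12],{"g":25,"rur":8,"ssx":66},{"ehu":35,"gi":15,"jqw":33,"uj":57}]}
After op 12 (replace /znq/2/1 25): {"d":{"je":{"b":67,"s":2},"miu":6,"xcp":{"hfq":63,"u":92,"wb":11}},"xdy":75,"znq":[25,[47,75],[1,25,12],{"g":25,"rur":8,"ssx":66},{"ehu":35,"gi":15,"jqw":33,"uj":57}]}
After op 13 (add /znq/3 94): {"d":{"je":{"b":67,"s":2},"miu":6,"xcp":{"hfq":63,"u":92,"wb":11}},"xdy":75,"znq":[25,[47,75],[1,25,12],94,{"g":25,"rur":8,"ssx":66},{"ehu":35,"gi":15,"jqw":33,"uj":57}]}
After op 14 (replace /d/je 73): {"d":{"je":73,"miu":6,"xcp":{"hfq":63,"u":92,"wb":11}},"xdy":75,"znq":[25,[47,75],[1,25,12],94,{"g":25,"rur":8,"ssx":66},{"ehu":35,"gi":15,"jqw":33,"uj":57}]}
Value at /znq/3: 94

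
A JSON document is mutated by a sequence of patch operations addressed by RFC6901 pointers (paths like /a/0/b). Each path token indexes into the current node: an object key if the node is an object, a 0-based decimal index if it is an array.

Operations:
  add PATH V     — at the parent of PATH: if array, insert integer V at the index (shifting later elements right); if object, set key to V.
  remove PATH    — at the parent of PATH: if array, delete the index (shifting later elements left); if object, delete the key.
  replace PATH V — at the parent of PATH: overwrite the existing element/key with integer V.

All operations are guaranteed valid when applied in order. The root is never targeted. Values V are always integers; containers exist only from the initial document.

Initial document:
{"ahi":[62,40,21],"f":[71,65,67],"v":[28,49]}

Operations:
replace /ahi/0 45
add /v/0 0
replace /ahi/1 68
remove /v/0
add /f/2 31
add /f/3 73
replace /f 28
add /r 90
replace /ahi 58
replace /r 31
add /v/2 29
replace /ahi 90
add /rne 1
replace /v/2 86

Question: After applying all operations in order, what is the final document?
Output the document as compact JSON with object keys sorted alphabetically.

Answer: {"ahi":90,"f":28,"r":31,"rne":1,"v":[28,49,86]}

Derivation:
After op 1 (replace /ahi/0 45): {"ahi":[45,40,21],"f":[71,65,67],"v":[28,49]}
After op 2 (add /v/0 0): {"ahi":[45,40,21],"f":[71,65,67],"v":[0,28,49]}
After op 3 (replace /ahi/1 68): {"ahi":[45,68,21],"f":[71,65,67],"v":[0,28,49]}
After op 4 (remove /v/0): {"ahi":[45,68,21],"f":[71,65,67],"v":[28,49]}
After op 5 (add /f/2 31): {"ahi":[45,68,21],"f":[71,65,31,67],"v":[28,49]}
After op 6 (add /f/3 73): {"ahi":[45,68,21],"f":[71,65,31,73,67],"v":[28,49]}
After op 7 (replace /f 28): {"ahi":[45,68,21],"f":28,"v":[28,49]}
After op 8 (add /r 90): {"ahi":[45,68,21],"f":28,"r":90,"v":[28,49]}
After op 9 (replace /ahi 58): {"ahi":58,"f":28,"r":90,"v":[28,49]}
After op 10 (replace /r 31): {"ahi":58,"f":28,"r":31,"v":[28,49]}
After op 11 (add /v/2 29): {"ahi":58,"f":28,"r":31,"v":[28,49,29]}
After op 12 (replace /ahi 90): {"ahi":90,"f":28,"r":31,"v":[28,49,29]}
After op 13 (add /rne 1): {"ahi":90,"f":28,"r":31,"rne":1,"v":[28,49,29]}
After op 14 (replace /v/2 86): {"ahi":90,"f":28,"r":31,"rne":1,"v":[28,49,86]}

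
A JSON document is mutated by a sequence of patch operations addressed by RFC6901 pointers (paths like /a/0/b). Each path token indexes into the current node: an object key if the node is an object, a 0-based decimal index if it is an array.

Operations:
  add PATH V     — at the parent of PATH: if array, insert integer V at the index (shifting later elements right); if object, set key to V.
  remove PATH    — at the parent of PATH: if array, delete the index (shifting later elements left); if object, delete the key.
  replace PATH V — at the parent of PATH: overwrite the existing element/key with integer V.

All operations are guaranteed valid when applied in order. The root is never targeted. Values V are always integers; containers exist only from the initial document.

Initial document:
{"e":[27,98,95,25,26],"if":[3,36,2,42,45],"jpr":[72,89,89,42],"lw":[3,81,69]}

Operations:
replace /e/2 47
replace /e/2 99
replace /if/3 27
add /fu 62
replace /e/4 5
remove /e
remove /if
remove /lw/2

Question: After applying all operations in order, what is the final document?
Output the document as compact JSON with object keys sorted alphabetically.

After op 1 (replace /e/2 47): {"e":[27,98,47,25,26],"if":[3,36,2,42,45],"jpr":[72,89,89,42],"lw":[3,81,69]}
After op 2 (replace /e/2 99): {"e":[27,98,99,25,26],"if":[3,36,2,42,45],"jpr":[72,89,89,42],"lw":[3,81,69]}
After op 3 (replace /if/3 27): {"e":[27,98,99,25,26],"if":[3,36,2,27,45],"jpr":[72,89,89,42],"lw":[3,81,69]}
After op 4 (add /fu 62): {"e":[27,98,99,25,26],"fu":62,"if":[3,36,2,27,45],"jpr":[72,89,89,42],"lw":[3,81,69]}
After op 5 (replace /e/4 5): {"e":[27,98,99,25,5],"fu":62,"if":[3,36,2,27,45],"jpr":[72,89,89,42],"lw":[3,81,69]}
After op 6 (remove /e): {"fu":62,"if":[3,36,2,27,45],"jpr":[72,89,89,42],"lw":[3,81,69]}
After op 7 (remove /if): {"fu":62,"jpr":[72,89,89,42],"lw":[3,81,69]}
After op 8 (remove /lw/2): {"fu":62,"jpr":[72,89,89,42],"lw":[3,81]}

Answer: {"fu":62,"jpr":[72,89,89,42],"lw":[3,81]}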